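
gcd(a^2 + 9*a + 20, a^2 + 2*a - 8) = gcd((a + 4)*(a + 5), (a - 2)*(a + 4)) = a + 4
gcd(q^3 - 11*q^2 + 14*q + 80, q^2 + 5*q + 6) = q + 2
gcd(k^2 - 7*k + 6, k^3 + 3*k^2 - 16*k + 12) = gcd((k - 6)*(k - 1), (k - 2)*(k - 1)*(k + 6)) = k - 1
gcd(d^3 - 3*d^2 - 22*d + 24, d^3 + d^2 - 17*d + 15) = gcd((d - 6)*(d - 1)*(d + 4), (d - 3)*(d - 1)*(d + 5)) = d - 1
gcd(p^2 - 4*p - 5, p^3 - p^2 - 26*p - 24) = p + 1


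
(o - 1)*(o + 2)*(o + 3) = o^3 + 4*o^2 + o - 6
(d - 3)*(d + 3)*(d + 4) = d^3 + 4*d^2 - 9*d - 36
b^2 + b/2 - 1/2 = (b - 1/2)*(b + 1)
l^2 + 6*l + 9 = (l + 3)^2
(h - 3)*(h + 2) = h^2 - h - 6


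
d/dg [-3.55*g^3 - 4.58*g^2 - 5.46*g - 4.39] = -10.65*g^2 - 9.16*g - 5.46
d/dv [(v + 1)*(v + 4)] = 2*v + 5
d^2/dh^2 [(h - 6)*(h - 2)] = 2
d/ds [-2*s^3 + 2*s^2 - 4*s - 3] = -6*s^2 + 4*s - 4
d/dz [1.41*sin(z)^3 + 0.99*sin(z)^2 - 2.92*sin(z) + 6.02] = (4.23*sin(z)^2 + 1.98*sin(z) - 2.92)*cos(z)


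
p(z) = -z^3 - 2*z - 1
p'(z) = -3*z^2 - 2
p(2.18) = -15.72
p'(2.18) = -16.26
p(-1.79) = 8.32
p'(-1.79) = -11.61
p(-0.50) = 0.12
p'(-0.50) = -2.75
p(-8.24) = 574.96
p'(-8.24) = -205.69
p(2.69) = -25.85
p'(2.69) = -23.71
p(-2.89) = 28.92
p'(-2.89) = -27.06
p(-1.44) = 4.87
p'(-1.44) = -8.22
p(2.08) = -14.16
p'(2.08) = -14.98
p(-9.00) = 746.00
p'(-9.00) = -245.00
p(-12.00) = 1751.00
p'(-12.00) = -434.00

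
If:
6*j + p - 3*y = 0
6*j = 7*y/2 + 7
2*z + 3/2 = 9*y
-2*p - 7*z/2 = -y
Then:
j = 2471/1320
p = -1673/220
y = 133/110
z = 258/55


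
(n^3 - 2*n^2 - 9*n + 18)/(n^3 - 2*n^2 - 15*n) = (n^2 - 5*n + 6)/(n*(n - 5))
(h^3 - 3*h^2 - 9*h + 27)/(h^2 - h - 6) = (h^2 - 9)/(h + 2)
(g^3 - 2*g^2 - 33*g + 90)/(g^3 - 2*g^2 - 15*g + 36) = (g^2 + g - 30)/(g^2 + g - 12)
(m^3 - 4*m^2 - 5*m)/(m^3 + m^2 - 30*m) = (m + 1)/(m + 6)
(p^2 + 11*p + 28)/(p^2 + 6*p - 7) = (p + 4)/(p - 1)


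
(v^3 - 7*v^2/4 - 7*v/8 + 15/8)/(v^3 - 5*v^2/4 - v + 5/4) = (v - 3/2)/(v - 1)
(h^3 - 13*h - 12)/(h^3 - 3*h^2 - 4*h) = (h + 3)/h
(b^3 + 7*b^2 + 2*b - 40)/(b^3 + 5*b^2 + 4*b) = (b^2 + 3*b - 10)/(b*(b + 1))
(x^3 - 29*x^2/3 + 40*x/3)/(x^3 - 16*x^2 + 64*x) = (x - 5/3)/(x - 8)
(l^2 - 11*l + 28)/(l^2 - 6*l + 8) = (l - 7)/(l - 2)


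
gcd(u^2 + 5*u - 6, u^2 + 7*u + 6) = u + 6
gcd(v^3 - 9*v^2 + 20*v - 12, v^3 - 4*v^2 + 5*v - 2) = v^2 - 3*v + 2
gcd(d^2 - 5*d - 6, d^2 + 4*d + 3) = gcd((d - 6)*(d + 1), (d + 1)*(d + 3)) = d + 1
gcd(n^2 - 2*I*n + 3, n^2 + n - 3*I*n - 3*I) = n - 3*I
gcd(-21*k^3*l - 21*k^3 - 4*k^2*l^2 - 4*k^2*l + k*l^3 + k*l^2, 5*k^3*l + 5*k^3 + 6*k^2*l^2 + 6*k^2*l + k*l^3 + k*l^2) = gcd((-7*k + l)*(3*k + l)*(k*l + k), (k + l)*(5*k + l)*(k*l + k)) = k*l + k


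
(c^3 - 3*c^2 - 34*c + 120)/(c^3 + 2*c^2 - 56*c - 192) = (c^2 - 9*c + 20)/(c^2 - 4*c - 32)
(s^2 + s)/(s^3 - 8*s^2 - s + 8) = s/(s^2 - 9*s + 8)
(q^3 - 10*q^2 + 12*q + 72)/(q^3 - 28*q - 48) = (q - 6)/(q + 4)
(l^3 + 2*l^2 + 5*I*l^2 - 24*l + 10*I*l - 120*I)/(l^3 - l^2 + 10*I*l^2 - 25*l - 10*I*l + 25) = (l^2 + 2*l - 24)/(l^2 + l*(-1 + 5*I) - 5*I)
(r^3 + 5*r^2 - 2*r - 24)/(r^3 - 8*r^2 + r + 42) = (r^3 + 5*r^2 - 2*r - 24)/(r^3 - 8*r^2 + r + 42)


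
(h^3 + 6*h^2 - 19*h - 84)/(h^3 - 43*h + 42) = (h^2 - h - 12)/(h^2 - 7*h + 6)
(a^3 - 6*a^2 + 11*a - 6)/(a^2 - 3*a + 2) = a - 3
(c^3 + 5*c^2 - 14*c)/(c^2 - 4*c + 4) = c*(c + 7)/(c - 2)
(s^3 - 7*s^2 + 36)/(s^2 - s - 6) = s - 6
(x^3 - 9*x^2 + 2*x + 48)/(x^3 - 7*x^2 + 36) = (x - 8)/(x - 6)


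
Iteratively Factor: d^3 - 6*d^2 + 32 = (d - 4)*(d^2 - 2*d - 8) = (d - 4)^2*(d + 2)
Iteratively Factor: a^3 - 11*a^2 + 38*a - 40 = (a - 5)*(a^2 - 6*a + 8) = (a - 5)*(a - 4)*(a - 2)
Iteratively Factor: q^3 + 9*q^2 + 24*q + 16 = (q + 1)*(q^2 + 8*q + 16) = (q + 1)*(q + 4)*(q + 4)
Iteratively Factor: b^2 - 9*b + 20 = (b - 5)*(b - 4)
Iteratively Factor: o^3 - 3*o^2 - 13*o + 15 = (o - 1)*(o^2 - 2*o - 15) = (o - 1)*(o + 3)*(o - 5)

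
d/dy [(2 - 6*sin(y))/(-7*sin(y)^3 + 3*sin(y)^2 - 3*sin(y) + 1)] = 12*(-7*sin(y)^2 + 5*sin(y) - 1)*sin(y)*cos(y)/(7*sin(y)^3 - 3*sin(y)^2 + 3*sin(y) - 1)^2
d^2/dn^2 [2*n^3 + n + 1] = 12*n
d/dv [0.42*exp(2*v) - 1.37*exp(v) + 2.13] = (0.84*exp(v) - 1.37)*exp(v)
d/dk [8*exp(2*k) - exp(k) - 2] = (16*exp(k) - 1)*exp(k)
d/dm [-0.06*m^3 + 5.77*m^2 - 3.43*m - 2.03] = -0.18*m^2 + 11.54*m - 3.43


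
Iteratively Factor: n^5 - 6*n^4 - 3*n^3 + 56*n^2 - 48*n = (n)*(n^4 - 6*n^3 - 3*n^2 + 56*n - 48) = n*(n - 4)*(n^3 - 2*n^2 - 11*n + 12) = n*(n - 4)*(n - 1)*(n^2 - n - 12) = n*(n - 4)*(n - 1)*(n + 3)*(n - 4)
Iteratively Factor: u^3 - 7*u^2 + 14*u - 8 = (u - 1)*(u^2 - 6*u + 8) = (u - 2)*(u - 1)*(u - 4)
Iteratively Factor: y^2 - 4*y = (y - 4)*(y)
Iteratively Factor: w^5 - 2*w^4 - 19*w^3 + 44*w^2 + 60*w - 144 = (w + 4)*(w^4 - 6*w^3 + 5*w^2 + 24*w - 36) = (w + 2)*(w + 4)*(w^3 - 8*w^2 + 21*w - 18) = (w - 3)*(w + 2)*(w + 4)*(w^2 - 5*w + 6) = (w - 3)*(w - 2)*(w + 2)*(w + 4)*(w - 3)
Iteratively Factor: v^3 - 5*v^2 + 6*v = (v - 2)*(v^2 - 3*v) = (v - 3)*(v - 2)*(v)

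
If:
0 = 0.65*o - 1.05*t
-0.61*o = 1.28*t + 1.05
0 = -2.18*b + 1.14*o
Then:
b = -0.39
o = -0.75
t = -0.46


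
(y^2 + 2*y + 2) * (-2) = -2*y^2 - 4*y - 4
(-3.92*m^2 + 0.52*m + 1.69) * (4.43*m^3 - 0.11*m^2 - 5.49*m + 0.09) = -17.3656*m^5 + 2.7348*m^4 + 28.9503*m^3 - 3.3935*m^2 - 9.2313*m + 0.1521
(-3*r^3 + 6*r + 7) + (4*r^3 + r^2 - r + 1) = r^3 + r^2 + 5*r + 8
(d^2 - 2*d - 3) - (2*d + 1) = d^2 - 4*d - 4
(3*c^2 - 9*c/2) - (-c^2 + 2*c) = 4*c^2 - 13*c/2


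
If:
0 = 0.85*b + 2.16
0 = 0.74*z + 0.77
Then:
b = -2.54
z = -1.04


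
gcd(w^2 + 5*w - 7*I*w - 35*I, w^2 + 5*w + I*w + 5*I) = w + 5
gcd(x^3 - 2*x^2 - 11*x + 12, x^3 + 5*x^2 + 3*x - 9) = x^2 + 2*x - 3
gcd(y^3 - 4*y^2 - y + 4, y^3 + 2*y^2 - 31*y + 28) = y^2 - 5*y + 4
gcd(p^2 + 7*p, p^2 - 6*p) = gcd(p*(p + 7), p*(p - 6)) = p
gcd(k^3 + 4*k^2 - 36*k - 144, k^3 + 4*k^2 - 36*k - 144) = k^3 + 4*k^2 - 36*k - 144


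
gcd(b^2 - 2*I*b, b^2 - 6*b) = b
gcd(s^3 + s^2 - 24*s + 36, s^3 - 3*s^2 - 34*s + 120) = s + 6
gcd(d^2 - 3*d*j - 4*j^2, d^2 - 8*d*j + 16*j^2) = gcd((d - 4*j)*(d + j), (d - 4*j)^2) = d - 4*j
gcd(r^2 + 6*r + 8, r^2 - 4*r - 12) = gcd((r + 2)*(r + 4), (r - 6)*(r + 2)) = r + 2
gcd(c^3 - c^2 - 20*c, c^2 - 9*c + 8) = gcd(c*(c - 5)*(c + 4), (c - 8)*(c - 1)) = 1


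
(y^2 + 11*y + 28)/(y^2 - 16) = (y + 7)/(y - 4)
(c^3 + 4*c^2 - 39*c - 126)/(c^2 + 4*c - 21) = (c^2 - 3*c - 18)/(c - 3)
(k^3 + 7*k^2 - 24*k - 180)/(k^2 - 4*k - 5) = (k^2 + 12*k + 36)/(k + 1)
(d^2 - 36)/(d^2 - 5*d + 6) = (d^2 - 36)/(d^2 - 5*d + 6)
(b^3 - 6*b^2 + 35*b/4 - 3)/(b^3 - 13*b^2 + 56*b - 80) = (b^2 - 2*b + 3/4)/(b^2 - 9*b + 20)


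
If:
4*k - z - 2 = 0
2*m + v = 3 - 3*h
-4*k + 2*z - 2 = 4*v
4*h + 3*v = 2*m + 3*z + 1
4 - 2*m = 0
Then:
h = 8/31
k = -17/62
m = 2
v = -55/31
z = -96/31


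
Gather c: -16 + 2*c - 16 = 2*c - 32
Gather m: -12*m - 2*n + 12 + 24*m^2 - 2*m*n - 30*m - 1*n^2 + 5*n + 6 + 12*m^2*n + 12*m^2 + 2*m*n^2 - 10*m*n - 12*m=m^2*(12*n + 36) + m*(2*n^2 - 12*n - 54) - n^2 + 3*n + 18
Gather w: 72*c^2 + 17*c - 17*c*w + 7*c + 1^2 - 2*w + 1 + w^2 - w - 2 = 72*c^2 + 24*c + w^2 + w*(-17*c - 3)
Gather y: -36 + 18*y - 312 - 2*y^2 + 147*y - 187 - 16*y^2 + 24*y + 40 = -18*y^2 + 189*y - 495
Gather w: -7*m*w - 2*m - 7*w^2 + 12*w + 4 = -2*m - 7*w^2 + w*(12 - 7*m) + 4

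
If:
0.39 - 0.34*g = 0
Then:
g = 1.15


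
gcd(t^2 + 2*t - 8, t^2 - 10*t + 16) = t - 2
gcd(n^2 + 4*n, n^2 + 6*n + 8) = n + 4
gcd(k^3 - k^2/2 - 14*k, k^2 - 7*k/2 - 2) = k - 4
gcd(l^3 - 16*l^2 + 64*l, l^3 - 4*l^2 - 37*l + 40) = l - 8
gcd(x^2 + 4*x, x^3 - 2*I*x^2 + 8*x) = x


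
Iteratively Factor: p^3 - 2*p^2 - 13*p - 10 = (p + 2)*(p^2 - 4*p - 5) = (p - 5)*(p + 2)*(p + 1)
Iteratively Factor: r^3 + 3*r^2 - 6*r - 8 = (r + 4)*(r^2 - r - 2) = (r - 2)*(r + 4)*(r + 1)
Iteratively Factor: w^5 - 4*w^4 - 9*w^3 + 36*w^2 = (w - 4)*(w^4 - 9*w^2) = w*(w - 4)*(w^3 - 9*w) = w*(w - 4)*(w - 3)*(w^2 + 3*w) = w^2*(w - 4)*(w - 3)*(w + 3)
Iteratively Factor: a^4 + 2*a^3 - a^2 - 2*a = (a + 1)*(a^3 + a^2 - 2*a) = a*(a + 1)*(a^2 + a - 2) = a*(a + 1)*(a + 2)*(a - 1)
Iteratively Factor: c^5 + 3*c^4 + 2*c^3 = (c + 2)*(c^4 + c^3) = c*(c + 2)*(c^3 + c^2) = c^2*(c + 2)*(c^2 + c) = c^3*(c + 2)*(c + 1)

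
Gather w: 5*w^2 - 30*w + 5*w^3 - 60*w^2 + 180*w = 5*w^3 - 55*w^2 + 150*w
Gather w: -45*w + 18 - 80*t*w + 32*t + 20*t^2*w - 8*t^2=-8*t^2 + 32*t + w*(20*t^2 - 80*t - 45) + 18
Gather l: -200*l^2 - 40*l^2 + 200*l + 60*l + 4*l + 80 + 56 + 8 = -240*l^2 + 264*l + 144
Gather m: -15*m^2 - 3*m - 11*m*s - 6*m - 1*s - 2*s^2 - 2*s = -15*m^2 + m*(-11*s - 9) - 2*s^2 - 3*s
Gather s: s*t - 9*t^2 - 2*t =s*t - 9*t^2 - 2*t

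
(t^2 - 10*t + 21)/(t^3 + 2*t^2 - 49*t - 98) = (t - 3)/(t^2 + 9*t + 14)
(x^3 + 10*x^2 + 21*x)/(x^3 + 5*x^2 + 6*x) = (x + 7)/(x + 2)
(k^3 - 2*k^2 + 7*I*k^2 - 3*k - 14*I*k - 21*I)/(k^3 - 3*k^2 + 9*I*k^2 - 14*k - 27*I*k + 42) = (k + 1)/(k + 2*I)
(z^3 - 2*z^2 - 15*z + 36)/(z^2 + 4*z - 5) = (z^3 - 2*z^2 - 15*z + 36)/(z^2 + 4*z - 5)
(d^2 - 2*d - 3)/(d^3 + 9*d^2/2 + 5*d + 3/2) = 2*(d - 3)/(2*d^2 + 7*d + 3)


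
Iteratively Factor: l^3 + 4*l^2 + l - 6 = (l + 2)*(l^2 + 2*l - 3) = (l - 1)*(l + 2)*(l + 3)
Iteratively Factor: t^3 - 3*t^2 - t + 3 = (t - 1)*(t^2 - 2*t - 3) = (t - 3)*(t - 1)*(t + 1)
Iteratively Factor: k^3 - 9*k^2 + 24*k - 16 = (k - 1)*(k^2 - 8*k + 16) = (k - 4)*(k - 1)*(k - 4)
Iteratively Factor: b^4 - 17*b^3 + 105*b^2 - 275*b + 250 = (b - 5)*(b^3 - 12*b^2 + 45*b - 50) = (b - 5)^2*(b^2 - 7*b + 10) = (b - 5)^3*(b - 2)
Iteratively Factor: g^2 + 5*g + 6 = (g + 3)*(g + 2)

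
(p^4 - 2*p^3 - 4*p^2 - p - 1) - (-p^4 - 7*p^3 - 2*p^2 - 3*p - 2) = 2*p^4 + 5*p^3 - 2*p^2 + 2*p + 1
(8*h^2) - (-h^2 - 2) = 9*h^2 + 2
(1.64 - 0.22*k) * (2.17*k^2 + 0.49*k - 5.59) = -0.4774*k^3 + 3.451*k^2 + 2.0334*k - 9.1676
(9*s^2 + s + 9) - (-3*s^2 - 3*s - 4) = 12*s^2 + 4*s + 13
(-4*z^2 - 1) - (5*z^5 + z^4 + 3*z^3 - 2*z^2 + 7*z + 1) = -5*z^5 - z^4 - 3*z^3 - 2*z^2 - 7*z - 2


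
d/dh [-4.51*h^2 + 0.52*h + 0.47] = 0.52 - 9.02*h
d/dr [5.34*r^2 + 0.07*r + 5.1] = 10.68*r + 0.07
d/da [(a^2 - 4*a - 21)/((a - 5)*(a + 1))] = 32*(a - 2)/(a^4 - 8*a^3 + 6*a^2 + 40*a + 25)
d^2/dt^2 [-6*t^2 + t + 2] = -12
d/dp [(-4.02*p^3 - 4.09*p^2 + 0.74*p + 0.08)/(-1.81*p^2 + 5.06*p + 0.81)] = (7.2762*p^4 - 40.6824*p^3 - 29.1246*p^2 - 6.3362*p + 0.1946)/(3.2761*p^4 - 18.3172*p^3 + 22.6714*p^2 + 8.1972*p + 0.6561)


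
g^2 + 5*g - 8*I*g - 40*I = (g + 5)*(g - 8*I)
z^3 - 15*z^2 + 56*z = z*(z - 8)*(z - 7)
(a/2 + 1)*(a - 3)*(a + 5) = a^3/2 + 2*a^2 - 11*a/2 - 15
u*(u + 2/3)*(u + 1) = u^3 + 5*u^2/3 + 2*u/3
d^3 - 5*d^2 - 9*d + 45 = (d - 5)*(d - 3)*(d + 3)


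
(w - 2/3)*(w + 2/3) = w^2 - 4/9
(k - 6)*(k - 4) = k^2 - 10*k + 24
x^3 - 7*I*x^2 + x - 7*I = (x - 7*I)*(x - I)*(x + I)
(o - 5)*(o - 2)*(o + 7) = o^3 - 39*o + 70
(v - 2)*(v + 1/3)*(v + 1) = v^3 - 2*v^2/3 - 7*v/3 - 2/3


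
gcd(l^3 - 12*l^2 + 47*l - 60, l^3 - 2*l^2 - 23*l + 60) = l^2 - 7*l + 12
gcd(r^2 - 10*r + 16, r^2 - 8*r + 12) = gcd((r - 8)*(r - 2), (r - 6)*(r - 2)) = r - 2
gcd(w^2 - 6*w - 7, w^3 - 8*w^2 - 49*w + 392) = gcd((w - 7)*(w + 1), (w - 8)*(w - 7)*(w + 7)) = w - 7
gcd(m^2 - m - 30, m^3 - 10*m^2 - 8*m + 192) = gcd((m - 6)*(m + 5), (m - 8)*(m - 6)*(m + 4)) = m - 6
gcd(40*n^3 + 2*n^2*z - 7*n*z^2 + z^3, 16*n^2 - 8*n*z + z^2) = -4*n + z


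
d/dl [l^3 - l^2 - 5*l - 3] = 3*l^2 - 2*l - 5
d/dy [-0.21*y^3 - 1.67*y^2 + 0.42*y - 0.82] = -0.63*y^2 - 3.34*y + 0.42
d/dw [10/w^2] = -20/w^3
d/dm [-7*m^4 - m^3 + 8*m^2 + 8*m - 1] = -28*m^3 - 3*m^2 + 16*m + 8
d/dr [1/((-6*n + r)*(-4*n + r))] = 2*(5*n - r)/((4*n - r)^2*(6*n - r)^2)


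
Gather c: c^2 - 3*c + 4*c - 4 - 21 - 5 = c^2 + c - 30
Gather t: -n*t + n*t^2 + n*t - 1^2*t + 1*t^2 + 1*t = t^2*(n + 1)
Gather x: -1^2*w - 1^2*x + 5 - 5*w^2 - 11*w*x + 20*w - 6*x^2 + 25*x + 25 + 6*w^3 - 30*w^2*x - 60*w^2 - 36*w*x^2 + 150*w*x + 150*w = 6*w^3 - 65*w^2 + 169*w + x^2*(-36*w - 6) + x*(-30*w^2 + 139*w + 24) + 30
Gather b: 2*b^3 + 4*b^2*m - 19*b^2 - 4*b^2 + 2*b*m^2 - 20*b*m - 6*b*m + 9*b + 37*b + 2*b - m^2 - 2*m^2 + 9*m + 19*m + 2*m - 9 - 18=2*b^3 + b^2*(4*m - 23) + b*(2*m^2 - 26*m + 48) - 3*m^2 + 30*m - 27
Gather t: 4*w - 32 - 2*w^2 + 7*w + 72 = -2*w^2 + 11*w + 40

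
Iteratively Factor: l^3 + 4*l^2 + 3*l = (l + 1)*(l^2 + 3*l) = (l + 1)*(l + 3)*(l)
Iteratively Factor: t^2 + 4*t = (t + 4)*(t)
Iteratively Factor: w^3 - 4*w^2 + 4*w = (w - 2)*(w^2 - 2*w) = (w - 2)^2*(w)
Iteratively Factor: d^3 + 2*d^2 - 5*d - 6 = (d + 1)*(d^2 + d - 6) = (d - 2)*(d + 1)*(d + 3)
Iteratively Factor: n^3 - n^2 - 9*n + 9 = (n - 1)*(n^2 - 9) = (n - 1)*(n + 3)*(n - 3)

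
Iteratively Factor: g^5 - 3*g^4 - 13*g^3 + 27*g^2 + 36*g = (g)*(g^4 - 3*g^3 - 13*g^2 + 27*g + 36) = g*(g + 3)*(g^3 - 6*g^2 + 5*g + 12) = g*(g - 4)*(g + 3)*(g^2 - 2*g - 3) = g*(g - 4)*(g + 1)*(g + 3)*(g - 3)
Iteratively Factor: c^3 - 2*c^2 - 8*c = (c - 4)*(c^2 + 2*c) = (c - 4)*(c + 2)*(c)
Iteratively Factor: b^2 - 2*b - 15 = (b - 5)*(b + 3)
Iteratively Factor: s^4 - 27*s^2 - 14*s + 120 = (s - 2)*(s^3 + 2*s^2 - 23*s - 60) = (s - 5)*(s - 2)*(s^2 + 7*s + 12) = (s - 5)*(s - 2)*(s + 4)*(s + 3)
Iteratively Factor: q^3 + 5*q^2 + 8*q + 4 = (q + 2)*(q^2 + 3*q + 2) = (q + 2)^2*(q + 1)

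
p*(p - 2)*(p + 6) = p^3 + 4*p^2 - 12*p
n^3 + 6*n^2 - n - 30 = (n - 2)*(n + 3)*(n + 5)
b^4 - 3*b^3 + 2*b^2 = b^2*(b - 2)*(b - 1)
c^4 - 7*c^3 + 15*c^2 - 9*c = c*(c - 3)^2*(c - 1)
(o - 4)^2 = o^2 - 8*o + 16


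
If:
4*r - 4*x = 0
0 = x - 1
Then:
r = 1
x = 1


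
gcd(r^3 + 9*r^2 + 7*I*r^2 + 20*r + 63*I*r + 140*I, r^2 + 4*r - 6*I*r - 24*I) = r + 4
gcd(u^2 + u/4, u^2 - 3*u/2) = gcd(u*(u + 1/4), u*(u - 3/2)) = u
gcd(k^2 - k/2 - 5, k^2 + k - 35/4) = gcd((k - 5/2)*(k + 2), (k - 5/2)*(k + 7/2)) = k - 5/2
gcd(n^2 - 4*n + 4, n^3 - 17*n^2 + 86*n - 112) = n - 2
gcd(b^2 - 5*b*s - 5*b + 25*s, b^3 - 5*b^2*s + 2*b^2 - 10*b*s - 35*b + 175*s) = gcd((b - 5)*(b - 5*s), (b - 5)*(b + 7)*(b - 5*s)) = -b^2 + 5*b*s + 5*b - 25*s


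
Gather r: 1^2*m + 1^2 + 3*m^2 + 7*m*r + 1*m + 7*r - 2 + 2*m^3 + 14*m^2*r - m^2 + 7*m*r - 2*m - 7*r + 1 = 2*m^3 + 2*m^2 + r*(14*m^2 + 14*m)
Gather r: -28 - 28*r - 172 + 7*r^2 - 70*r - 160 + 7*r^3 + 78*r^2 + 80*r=7*r^3 + 85*r^2 - 18*r - 360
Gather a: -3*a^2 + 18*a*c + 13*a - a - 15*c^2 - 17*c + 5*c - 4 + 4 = -3*a^2 + a*(18*c + 12) - 15*c^2 - 12*c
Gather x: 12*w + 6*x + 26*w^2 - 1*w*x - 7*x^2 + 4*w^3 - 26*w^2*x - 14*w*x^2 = 4*w^3 + 26*w^2 + 12*w + x^2*(-14*w - 7) + x*(-26*w^2 - w + 6)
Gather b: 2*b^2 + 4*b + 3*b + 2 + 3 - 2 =2*b^2 + 7*b + 3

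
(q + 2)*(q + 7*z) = q^2 + 7*q*z + 2*q + 14*z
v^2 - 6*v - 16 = (v - 8)*(v + 2)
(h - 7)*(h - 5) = h^2 - 12*h + 35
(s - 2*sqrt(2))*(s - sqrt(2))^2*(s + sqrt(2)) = s^4 - 3*sqrt(2)*s^3 + 2*s^2 + 6*sqrt(2)*s - 8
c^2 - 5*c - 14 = (c - 7)*(c + 2)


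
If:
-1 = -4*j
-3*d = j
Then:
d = -1/12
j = 1/4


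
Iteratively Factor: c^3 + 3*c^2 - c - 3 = (c + 3)*(c^2 - 1) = (c - 1)*(c + 3)*(c + 1)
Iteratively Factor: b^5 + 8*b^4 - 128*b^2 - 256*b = (b)*(b^4 + 8*b^3 - 128*b - 256) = b*(b + 4)*(b^3 + 4*b^2 - 16*b - 64) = b*(b - 4)*(b + 4)*(b^2 + 8*b + 16) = b*(b - 4)*(b + 4)^2*(b + 4)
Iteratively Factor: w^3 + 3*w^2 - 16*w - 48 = (w + 3)*(w^2 - 16) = (w + 3)*(w + 4)*(w - 4)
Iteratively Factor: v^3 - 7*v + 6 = (v - 2)*(v^2 + 2*v - 3) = (v - 2)*(v - 1)*(v + 3)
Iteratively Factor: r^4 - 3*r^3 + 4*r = (r)*(r^3 - 3*r^2 + 4) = r*(r - 2)*(r^2 - r - 2) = r*(r - 2)^2*(r + 1)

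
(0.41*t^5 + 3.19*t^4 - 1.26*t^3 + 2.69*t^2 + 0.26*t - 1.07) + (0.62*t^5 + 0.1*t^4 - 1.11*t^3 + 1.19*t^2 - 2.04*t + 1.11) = 1.03*t^5 + 3.29*t^4 - 2.37*t^3 + 3.88*t^2 - 1.78*t + 0.04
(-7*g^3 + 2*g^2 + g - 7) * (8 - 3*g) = 21*g^4 - 62*g^3 + 13*g^2 + 29*g - 56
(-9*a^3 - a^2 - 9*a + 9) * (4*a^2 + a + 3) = -36*a^5 - 13*a^4 - 64*a^3 + 24*a^2 - 18*a + 27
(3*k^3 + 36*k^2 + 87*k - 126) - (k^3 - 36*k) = 2*k^3 + 36*k^2 + 123*k - 126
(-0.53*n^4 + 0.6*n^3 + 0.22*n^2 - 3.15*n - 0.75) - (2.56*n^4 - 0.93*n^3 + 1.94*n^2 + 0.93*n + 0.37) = -3.09*n^4 + 1.53*n^3 - 1.72*n^2 - 4.08*n - 1.12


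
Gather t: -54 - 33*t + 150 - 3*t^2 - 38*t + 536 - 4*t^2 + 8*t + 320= -7*t^2 - 63*t + 952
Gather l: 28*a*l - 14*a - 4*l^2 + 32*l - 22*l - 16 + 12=-14*a - 4*l^2 + l*(28*a + 10) - 4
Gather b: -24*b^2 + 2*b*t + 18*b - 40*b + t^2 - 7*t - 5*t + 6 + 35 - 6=-24*b^2 + b*(2*t - 22) + t^2 - 12*t + 35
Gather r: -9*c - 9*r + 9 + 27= -9*c - 9*r + 36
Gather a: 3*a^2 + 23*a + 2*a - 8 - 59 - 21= 3*a^2 + 25*a - 88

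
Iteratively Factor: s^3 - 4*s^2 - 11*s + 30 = (s - 5)*(s^2 + s - 6) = (s - 5)*(s - 2)*(s + 3)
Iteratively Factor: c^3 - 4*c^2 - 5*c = (c)*(c^2 - 4*c - 5) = c*(c + 1)*(c - 5)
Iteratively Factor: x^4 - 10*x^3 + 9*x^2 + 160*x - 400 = (x - 4)*(x^3 - 6*x^2 - 15*x + 100) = (x - 5)*(x - 4)*(x^2 - x - 20) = (x - 5)*(x - 4)*(x + 4)*(x - 5)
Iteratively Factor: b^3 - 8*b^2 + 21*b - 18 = (b - 3)*(b^2 - 5*b + 6) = (b - 3)^2*(b - 2)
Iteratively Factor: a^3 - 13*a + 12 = (a - 3)*(a^2 + 3*a - 4) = (a - 3)*(a + 4)*(a - 1)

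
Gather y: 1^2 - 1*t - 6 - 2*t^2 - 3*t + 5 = -2*t^2 - 4*t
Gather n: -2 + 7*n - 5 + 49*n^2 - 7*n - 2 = 49*n^2 - 9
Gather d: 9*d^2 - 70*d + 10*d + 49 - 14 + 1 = 9*d^2 - 60*d + 36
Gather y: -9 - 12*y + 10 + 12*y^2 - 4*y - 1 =12*y^2 - 16*y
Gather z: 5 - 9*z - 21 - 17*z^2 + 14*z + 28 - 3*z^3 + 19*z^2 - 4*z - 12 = -3*z^3 + 2*z^2 + z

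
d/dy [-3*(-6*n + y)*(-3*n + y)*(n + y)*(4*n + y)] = -162*n^3 + 138*n^2*y + 36*n*y^2 - 12*y^3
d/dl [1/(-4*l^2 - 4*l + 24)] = (2*l + 1)/(4*(l^2 + l - 6)^2)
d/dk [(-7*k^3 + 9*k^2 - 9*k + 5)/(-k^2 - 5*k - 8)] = (7*k^4 + 70*k^3 + 114*k^2 - 134*k + 97)/(k^4 + 10*k^3 + 41*k^2 + 80*k + 64)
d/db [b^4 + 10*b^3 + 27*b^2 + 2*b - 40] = 4*b^3 + 30*b^2 + 54*b + 2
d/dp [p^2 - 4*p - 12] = 2*p - 4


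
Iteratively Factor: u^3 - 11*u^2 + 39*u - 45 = (u - 3)*(u^2 - 8*u + 15) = (u - 5)*(u - 3)*(u - 3)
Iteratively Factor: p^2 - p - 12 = (p + 3)*(p - 4)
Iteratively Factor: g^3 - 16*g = (g - 4)*(g^2 + 4*g) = (g - 4)*(g + 4)*(g)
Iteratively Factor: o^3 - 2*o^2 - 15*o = (o)*(o^2 - 2*o - 15) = o*(o - 5)*(o + 3)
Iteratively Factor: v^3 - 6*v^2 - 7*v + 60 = (v - 5)*(v^2 - v - 12) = (v - 5)*(v - 4)*(v + 3)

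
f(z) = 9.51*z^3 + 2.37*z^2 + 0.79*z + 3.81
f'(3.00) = 271.78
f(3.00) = 284.28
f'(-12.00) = 4052.23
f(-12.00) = -16097.67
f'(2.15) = 142.86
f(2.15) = 110.98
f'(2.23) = 153.24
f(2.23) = 122.82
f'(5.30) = 827.32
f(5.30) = 1490.39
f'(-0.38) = 3.11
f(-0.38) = 3.33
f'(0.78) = 21.84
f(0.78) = 10.38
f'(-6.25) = 1085.62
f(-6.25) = -2230.33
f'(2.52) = 193.91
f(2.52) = 173.04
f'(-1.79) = 83.72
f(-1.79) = -44.55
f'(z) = 28.53*z^2 + 4.74*z + 0.79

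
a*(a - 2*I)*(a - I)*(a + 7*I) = a^4 + 4*I*a^3 + 19*a^2 - 14*I*a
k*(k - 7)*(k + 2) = k^3 - 5*k^2 - 14*k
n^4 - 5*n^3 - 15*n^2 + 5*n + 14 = (n - 7)*(n - 1)*(n + 1)*(n + 2)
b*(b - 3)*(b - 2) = b^3 - 5*b^2 + 6*b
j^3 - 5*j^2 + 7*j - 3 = (j - 3)*(j - 1)^2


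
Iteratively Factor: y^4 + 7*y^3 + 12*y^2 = (y)*(y^3 + 7*y^2 + 12*y) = y*(y + 3)*(y^2 + 4*y) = y^2*(y + 3)*(y + 4)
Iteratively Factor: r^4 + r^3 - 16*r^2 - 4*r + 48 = (r - 2)*(r^3 + 3*r^2 - 10*r - 24) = (r - 3)*(r - 2)*(r^2 + 6*r + 8) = (r - 3)*(r - 2)*(r + 4)*(r + 2)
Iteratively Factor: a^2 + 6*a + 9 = (a + 3)*(a + 3)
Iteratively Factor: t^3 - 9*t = (t)*(t^2 - 9) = t*(t + 3)*(t - 3)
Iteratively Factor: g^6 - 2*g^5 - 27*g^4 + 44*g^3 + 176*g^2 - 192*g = (g)*(g^5 - 2*g^4 - 27*g^3 + 44*g^2 + 176*g - 192) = g*(g - 4)*(g^4 + 2*g^3 - 19*g^2 - 32*g + 48) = g*(g - 4)*(g + 4)*(g^3 - 2*g^2 - 11*g + 12) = g*(g - 4)^2*(g + 4)*(g^2 + 2*g - 3) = g*(g - 4)^2*(g - 1)*(g + 4)*(g + 3)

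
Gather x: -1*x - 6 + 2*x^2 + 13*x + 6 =2*x^2 + 12*x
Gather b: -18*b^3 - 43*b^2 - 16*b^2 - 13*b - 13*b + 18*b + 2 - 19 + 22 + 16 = -18*b^3 - 59*b^2 - 8*b + 21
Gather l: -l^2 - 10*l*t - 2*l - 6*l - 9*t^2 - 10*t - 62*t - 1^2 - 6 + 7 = -l^2 + l*(-10*t - 8) - 9*t^2 - 72*t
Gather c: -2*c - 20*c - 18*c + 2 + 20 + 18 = 40 - 40*c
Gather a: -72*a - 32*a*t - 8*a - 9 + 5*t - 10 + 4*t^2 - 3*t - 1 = a*(-32*t - 80) + 4*t^2 + 2*t - 20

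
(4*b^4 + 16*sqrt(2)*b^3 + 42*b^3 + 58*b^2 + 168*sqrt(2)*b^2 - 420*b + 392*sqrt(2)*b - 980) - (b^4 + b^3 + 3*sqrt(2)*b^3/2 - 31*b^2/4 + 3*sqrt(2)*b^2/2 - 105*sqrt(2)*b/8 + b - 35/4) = 3*b^4 + 29*sqrt(2)*b^3/2 + 41*b^3 + 263*b^2/4 + 333*sqrt(2)*b^2/2 - 421*b + 3241*sqrt(2)*b/8 - 3885/4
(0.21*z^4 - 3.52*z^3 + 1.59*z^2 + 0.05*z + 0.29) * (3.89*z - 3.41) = 0.8169*z^5 - 14.4089*z^4 + 18.1883*z^3 - 5.2274*z^2 + 0.9576*z - 0.9889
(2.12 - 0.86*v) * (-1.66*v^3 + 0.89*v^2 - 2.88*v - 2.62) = 1.4276*v^4 - 4.2846*v^3 + 4.3636*v^2 - 3.8524*v - 5.5544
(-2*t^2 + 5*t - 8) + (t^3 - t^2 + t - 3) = t^3 - 3*t^2 + 6*t - 11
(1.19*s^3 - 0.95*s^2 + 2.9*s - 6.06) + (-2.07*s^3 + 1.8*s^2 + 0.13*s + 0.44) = -0.88*s^3 + 0.85*s^2 + 3.03*s - 5.62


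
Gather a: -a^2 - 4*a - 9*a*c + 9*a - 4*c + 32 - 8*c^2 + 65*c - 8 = -a^2 + a*(5 - 9*c) - 8*c^2 + 61*c + 24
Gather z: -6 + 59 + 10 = 63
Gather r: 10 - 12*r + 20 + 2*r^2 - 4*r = 2*r^2 - 16*r + 30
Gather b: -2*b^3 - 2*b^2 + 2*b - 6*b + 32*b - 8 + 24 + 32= -2*b^3 - 2*b^2 + 28*b + 48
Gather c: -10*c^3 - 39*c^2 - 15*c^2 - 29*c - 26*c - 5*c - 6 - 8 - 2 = -10*c^3 - 54*c^2 - 60*c - 16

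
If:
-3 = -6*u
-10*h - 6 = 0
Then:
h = -3/5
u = 1/2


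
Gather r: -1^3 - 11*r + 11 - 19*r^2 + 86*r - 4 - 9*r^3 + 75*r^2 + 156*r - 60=-9*r^3 + 56*r^2 + 231*r - 54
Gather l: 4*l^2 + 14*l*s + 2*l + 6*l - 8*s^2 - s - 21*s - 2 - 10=4*l^2 + l*(14*s + 8) - 8*s^2 - 22*s - 12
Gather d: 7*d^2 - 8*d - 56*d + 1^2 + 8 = 7*d^2 - 64*d + 9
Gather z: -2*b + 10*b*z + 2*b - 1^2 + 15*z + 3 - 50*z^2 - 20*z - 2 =-50*z^2 + z*(10*b - 5)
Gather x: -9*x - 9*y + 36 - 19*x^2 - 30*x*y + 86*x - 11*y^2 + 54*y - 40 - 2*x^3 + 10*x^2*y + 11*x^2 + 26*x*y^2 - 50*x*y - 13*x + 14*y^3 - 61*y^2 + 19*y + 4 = -2*x^3 + x^2*(10*y - 8) + x*(26*y^2 - 80*y + 64) + 14*y^3 - 72*y^2 + 64*y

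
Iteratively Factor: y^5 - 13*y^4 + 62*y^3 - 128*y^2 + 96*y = (y - 4)*(y^4 - 9*y^3 + 26*y^2 - 24*y) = y*(y - 4)*(y^3 - 9*y^2 + 26*y - 24) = y*(y - 4)*(y - 2)*(y^2 - 7*y + 12) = y*(y - 4)^2*(y - 2)*(y - 3)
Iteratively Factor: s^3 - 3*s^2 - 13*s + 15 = (s - 1)*(s^2 - 2*s - 15) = (s - 1)*(s + 3)*(s - 5)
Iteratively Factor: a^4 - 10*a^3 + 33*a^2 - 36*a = (a - 4)*(a^3 - 6*a^2 + 9*a) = (a - 4)*(a - 3)*(a^2 - 3*a) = a*(a - 4)*(a - 3)*(a - 3)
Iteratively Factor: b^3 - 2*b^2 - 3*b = (b)*(b^2 - 2*b - 3) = b*(b - 3)*(b + 1)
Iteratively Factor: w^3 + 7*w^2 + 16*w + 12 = (w + 3)*(w^2 + 4*w + 4) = (w + 2)*(w + 3)*(w + 2)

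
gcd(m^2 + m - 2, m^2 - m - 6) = m + 2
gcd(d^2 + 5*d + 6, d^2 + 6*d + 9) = d + 3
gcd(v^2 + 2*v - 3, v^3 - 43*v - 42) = 1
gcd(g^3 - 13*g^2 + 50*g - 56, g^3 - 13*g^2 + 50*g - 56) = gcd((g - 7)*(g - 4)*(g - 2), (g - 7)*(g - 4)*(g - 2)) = g^3 - 13*g^2 + 50*g - 56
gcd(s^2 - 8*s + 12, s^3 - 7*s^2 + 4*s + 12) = s^2 - 8*s + 12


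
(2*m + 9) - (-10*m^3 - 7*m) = 10*m^3 + 9*m + 9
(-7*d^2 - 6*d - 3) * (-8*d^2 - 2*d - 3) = 56*d^4 + 62*d^3 + 57*d^2 + 24*d + 9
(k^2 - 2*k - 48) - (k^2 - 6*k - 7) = 4*k - 41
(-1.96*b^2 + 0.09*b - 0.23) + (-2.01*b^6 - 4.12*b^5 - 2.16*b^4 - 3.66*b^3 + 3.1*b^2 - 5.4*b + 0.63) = -2.01*b^6 - 4.12*b^5 - 2.16*b^4 - 3.66*b^3 + 1.14*b^2 - 5.31*b + 0.4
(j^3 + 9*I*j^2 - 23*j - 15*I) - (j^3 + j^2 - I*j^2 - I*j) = -j^2 + 10*I*j^2 - 23*j + I*j - 15*I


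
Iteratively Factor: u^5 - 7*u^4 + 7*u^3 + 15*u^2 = (u + 1)*(u^4 - 8*u^3 + 15*u^2) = u*(u + 1)*(u^3 - 8*u^2 + 15*u) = u^2*(u + 1)*(u^2 - 8*u + 15) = u^2*(u - 5)*(u + 1)*(u - 3)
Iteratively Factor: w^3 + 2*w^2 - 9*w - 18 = (w + 2)*(w^2 - 9) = (w + 2)*(w + 3)*(w - 3)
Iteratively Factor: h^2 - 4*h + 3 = (h - 1)*(h - 3)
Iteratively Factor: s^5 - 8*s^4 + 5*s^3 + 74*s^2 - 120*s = (s - 5)*(s^4 - 3*s^3 - 10*s^2 + 24*s) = (s - 5)*(s - 2)*(s^3 - s^2 - 12*s) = s*(s - 5)*(s - 2)*(s^2 - s - 12) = s*(s - 5)*(s - 2)*(s + 3)*(s - 4)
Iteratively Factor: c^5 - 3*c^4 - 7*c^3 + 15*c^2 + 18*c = (c - 3)*(c^4 - 7*c^2 - 6*c) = (c - 3)^2*(c^3 + 3*c^2 + 2*c) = (c - 3)^2*(c + 2)*(c^2 + c) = c*(c - 3)^2*(c + 2)*(c + 1)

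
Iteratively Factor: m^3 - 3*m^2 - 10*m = (m)*(m^2 - 3*m - 10) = m*(m + 2)*(m - 5)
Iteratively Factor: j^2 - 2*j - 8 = (j + 2)*(j - 4)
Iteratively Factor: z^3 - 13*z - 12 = (z + 1)*(z^2 - z - 12) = (z + 1)*(z + 3)*(z - 4)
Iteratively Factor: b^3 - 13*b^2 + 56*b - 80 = (b - 5)*(b^2 - 8*b + 16) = (b - 5)*(b - 4)*(b - 4)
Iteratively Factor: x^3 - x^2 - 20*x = (x - 5)*(x^2 + 4*x) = x*(x - 5)*(x + 4)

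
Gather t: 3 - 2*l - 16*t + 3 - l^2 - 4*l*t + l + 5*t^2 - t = -l^2 - l + 5*t^2 + t*(-4*l - 17) + 6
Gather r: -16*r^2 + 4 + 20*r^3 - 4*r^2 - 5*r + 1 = 20*r^3 - 20*r^2 - 5*r + 5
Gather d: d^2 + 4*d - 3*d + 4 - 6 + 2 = d^2 + d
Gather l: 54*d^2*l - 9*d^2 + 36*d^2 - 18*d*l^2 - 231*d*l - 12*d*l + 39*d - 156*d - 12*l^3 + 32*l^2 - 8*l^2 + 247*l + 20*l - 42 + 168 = 27*d^2 - 117*d - 12*l^3 + l^2*(24 - 18*d) + l*(54*d^2 - 243*d + 267) + 126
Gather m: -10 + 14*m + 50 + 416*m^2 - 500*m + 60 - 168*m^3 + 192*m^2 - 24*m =-168*m^3 + 608*m^2 - 510*m + 100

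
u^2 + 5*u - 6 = (u - 1)*(u + 6)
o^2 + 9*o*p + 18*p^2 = (o + 3*p)*(o + 6*p)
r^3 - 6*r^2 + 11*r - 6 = (r - 3)*(r - 2)*(r - 1)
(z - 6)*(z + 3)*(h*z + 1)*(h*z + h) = h^2*z^4 - 2*h^2*z^3 - 21*h^2*z^2 - 18*h^2*z + h*z^3 - 2*h*z^2 - 21*h*z - 18*h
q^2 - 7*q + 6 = (q - 6)*(q - 1)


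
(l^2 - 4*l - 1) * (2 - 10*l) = -10*l^3 + 42*l^2 + 2*l - 2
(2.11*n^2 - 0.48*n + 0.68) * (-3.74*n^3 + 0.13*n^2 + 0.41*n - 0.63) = -7.8914*n^5 + 2.0695*n^4 - 1.7405*n^3 - 1.4377*n^2 + 0.5812*n - 0.4284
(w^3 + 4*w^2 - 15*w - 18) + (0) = w^3 + 4*w^2 - 15*w - 18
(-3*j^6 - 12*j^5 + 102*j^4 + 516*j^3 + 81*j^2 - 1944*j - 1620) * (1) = -3*j^6 - 12*j^5 + 102*j^4 + 516*j^3 + 81*j^2 - 1944*j - 1620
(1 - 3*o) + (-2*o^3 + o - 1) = -2*o^3 - 2*o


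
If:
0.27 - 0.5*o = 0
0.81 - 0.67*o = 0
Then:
No Solution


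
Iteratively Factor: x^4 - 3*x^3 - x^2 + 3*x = (x - 1)*(x^3 - 2*x^2 - 3*x) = (x - 3)*(x - 1)*(x^2 + x) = x*(x - 3)*(x - 1)*(x + 1)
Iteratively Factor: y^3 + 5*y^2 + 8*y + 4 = (y + 2)*(y^2 + 3*y + 2) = (y + 1)*(y + 2)*(y + 2)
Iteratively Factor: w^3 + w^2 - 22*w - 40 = (w - 5)*(w^2 + 6*w + 8) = (w - 5)*(w + 4)*(w + 2)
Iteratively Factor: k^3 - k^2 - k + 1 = (k + 1)*(k^2 - 2*k + 1) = (k - 1)*(k + 1)*(k - 1)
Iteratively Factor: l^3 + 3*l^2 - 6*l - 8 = (l - 2)*(l^2 + 5*l + 4) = (l - 2)*(l + 1)*(l + 4)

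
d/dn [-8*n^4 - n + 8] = -32*n^3 - 1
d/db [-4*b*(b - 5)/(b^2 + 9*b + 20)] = 8*(-7*b^2 - 20*b + 50)/(b^4 + 18*b^3 + 121*b^2 + 360*b + 400)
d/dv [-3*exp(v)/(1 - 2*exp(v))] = -3*exp(v)/(4*exp(2*v) - 4*exp(v) + 1)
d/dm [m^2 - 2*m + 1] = 2*m - 2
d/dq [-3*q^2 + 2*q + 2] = 2 - 6*q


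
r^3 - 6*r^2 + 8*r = r*(r - 4)*(r - 2)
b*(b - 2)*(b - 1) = b^3 - 3*b^2 + 2*b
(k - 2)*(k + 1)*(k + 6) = k^3 + 5*k^2 - 8*k - 12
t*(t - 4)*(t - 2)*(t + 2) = t^4 - 4*t^3 - 4*t^2 + 16*t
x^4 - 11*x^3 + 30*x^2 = x^2*(x - 6)*(x - 5)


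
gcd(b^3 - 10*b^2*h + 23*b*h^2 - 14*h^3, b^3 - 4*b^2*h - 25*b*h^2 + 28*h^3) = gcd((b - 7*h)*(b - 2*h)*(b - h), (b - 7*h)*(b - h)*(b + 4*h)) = b^2 - 8*b*h + 7*h^2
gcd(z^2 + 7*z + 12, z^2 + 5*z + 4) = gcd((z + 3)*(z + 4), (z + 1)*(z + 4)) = z + 4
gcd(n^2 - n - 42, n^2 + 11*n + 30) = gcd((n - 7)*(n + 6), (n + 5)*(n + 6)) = n + 6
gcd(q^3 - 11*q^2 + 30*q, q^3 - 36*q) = q^2 - 6*q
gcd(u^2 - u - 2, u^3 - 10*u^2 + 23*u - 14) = u - 2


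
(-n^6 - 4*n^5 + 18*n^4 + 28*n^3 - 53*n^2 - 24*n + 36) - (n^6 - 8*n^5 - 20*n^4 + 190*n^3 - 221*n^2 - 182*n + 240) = -2*n^6 + 4*n^5 + 38*n^4 - 162*n^3 + 168*n^2 + 158*n - 204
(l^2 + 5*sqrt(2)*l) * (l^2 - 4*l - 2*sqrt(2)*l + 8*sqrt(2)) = l^4 - 4*l^3 + 3*sqrt(2)*l^3 - 20*l^2 - 12*sqrt(2)*l^2 + 80*l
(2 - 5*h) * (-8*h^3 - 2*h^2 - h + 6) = 40*h^4 - 6*h^3 + h^2 - 32*h + 12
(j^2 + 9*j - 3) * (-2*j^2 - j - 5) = -2*j^4 - 19*j^3 - 8*j^2 - 42*j + 15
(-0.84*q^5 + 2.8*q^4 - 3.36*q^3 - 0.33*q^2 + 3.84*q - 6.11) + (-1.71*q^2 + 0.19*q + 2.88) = -0.84*q^5 + 2.8*q^4 - 3.36*q^3 - 2.04*q^2 + 4.03*q - 3.23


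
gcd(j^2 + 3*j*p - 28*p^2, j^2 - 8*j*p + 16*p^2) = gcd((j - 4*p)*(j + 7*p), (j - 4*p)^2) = -j + 4*p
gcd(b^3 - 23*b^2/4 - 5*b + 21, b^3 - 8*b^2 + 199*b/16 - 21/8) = b^2 - 31*b/4 + 21/2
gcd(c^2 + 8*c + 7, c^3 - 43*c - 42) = c + 1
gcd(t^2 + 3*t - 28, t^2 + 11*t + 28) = t + 7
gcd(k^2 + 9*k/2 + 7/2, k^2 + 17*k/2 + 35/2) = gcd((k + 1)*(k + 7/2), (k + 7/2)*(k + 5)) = k + 7/2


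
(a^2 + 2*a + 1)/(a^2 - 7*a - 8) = (a + 1)/(a - 8)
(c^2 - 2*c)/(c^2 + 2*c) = (c - 2)/(c + 2)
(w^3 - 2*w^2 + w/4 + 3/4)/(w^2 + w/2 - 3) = (2*w^2 - w - 1)/(2*(w + 2))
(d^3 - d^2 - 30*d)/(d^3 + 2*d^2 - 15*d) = (d - 6)/(d - 3)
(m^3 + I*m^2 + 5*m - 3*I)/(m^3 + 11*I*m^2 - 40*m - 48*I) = (m^2 - 2*I*m - 1)/(m^2 + 8*I*m - 16)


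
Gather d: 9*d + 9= 9*d + 9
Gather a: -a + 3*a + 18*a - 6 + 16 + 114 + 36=20*a + 160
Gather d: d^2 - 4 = d^2 - 4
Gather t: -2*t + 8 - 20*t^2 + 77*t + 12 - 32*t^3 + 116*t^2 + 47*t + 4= -32*t^3 + 96*t^2 + 122*t + 24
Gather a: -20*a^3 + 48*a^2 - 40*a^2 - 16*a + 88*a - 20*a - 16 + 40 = -20*a^3 + 8*a^2 + 52*a + 24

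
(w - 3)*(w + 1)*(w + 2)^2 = w^4 + 2*w^3 - 7*w^2 - 20*w - 12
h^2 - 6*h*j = h*(h - 6*j)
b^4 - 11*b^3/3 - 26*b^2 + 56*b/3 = b*(b - 7)*(b - 2/3)*(b + 4)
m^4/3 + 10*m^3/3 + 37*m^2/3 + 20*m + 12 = (m/3 + 1)*(m + 2)^2*(m + 3)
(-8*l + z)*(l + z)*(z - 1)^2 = -8*l^2*z^2 + 16*l^2*z - 8*l^2 - 7*l*z^3 + 14*l*z^2 - 7*l*z + z^4 - 2*z^3 + z^2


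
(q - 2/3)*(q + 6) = q^2 + 16*q/3 - 4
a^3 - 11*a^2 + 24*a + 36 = (a - 6)^2*(a + 1)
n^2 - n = n*(n - 1)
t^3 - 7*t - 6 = (t - 3)*(t + 1)*(t + 2)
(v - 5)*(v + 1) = v^2 - 4*v - 5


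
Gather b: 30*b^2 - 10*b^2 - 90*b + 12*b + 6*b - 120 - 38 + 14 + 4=20*b^2 - 72*b - 140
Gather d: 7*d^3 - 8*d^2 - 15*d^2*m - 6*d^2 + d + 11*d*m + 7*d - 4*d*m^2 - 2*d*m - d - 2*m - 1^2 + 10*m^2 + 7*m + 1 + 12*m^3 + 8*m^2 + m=7*d^3 + d^2*(-15*m - 14) + d*(-4*m^2 + 9*m + 7) + 12*m^3 + 18*m^2 + 6*m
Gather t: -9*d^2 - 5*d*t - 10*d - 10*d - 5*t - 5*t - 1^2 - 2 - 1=-9*d^2 - 20*d + t*(-5*d - 10) - 4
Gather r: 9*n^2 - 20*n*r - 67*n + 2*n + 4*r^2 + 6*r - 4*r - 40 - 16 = 9*n^2 - 65*n + 4*r^2 + r*(2 - 20*n) - 56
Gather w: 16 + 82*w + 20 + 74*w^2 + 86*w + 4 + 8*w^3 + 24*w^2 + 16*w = 8*w^3 + 98*w^2 + 184*w + 40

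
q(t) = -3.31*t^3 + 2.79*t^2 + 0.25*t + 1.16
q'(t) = -9.93*t^2 + 5.58*t + 0.25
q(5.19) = -385.12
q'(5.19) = -238.27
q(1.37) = -1.77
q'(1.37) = -10.74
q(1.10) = 0.41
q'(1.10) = -5.63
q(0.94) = 1.11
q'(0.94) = -3.28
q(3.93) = -155.68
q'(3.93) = -131.19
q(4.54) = -249.94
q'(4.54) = -179.09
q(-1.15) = 9.60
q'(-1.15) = -19.30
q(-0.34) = 1.53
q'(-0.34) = -2.80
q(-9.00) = 2637.89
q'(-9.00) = -854.30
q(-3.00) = 114.89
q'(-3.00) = -105.86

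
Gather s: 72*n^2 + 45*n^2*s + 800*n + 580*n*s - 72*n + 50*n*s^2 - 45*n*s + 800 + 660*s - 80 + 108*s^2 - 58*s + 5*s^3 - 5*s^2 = 72*n^2 + 728*n + 5*s^3 + s^2*(50*n + 103) + s*(45*n^2 + 535*n + 602) + 720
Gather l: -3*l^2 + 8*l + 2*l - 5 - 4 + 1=-3*l^2 + 10*l - 8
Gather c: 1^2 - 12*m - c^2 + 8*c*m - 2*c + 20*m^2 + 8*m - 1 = -c^2 + c*(8*m - 2) + 20*m^2 - 4*m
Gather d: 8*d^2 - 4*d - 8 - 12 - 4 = 8*d^2 - 4*d - 24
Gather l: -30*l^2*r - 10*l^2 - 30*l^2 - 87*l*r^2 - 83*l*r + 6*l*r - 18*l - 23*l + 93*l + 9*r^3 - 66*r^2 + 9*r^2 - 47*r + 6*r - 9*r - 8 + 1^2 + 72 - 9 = l^2*(-30*r - 40) + l*(-87*r^2 - 77*r + 52) + 9*r^3 - 57*r^2 - 50*r + 56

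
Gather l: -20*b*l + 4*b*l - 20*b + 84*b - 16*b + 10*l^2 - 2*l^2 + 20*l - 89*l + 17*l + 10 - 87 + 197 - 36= 48*b + 8*l^2 + l*(-16*b - 52) + 84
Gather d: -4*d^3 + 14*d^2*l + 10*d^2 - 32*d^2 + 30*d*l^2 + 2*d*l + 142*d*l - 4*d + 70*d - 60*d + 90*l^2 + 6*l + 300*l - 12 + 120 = -4*d^3 + d^2*(14*l - 22) + d*(30*l^2 + 144*l + 6) + 90*l^2 + 306*l + 108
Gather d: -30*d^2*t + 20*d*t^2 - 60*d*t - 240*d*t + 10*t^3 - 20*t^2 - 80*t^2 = -30*d^2*t + d*(20*t^2 - 300*t) + 10*t^3 - 100*t^2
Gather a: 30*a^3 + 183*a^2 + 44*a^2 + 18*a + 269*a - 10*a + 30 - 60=30*a^3 + 227*a^2 + 277*a - 30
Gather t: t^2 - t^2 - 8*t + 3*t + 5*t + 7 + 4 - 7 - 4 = 0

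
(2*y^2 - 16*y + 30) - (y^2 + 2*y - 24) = y^2 - 18*y + 54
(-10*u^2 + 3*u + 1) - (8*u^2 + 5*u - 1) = -18*u^2 - 2*u + 2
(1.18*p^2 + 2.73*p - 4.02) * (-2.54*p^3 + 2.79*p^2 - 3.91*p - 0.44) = -2.9972*p^5 - 3.642*p^4 + 13.2137*p^3 - 22.4093*p^2 + 14.517*p + 1.7688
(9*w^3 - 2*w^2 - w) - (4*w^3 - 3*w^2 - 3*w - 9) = 5*w^3 + w^2 + 2*w + 9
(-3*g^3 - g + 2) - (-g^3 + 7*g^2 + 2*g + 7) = -2*g^3 - 7*g^2 - 3*g - 5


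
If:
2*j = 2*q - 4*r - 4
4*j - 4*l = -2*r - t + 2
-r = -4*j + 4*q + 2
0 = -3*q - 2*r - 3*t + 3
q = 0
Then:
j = 2/9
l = -43/108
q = 0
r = -10/9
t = 47/27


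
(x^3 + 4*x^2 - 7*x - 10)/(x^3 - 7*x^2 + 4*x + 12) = (x + 5)/(x - 6)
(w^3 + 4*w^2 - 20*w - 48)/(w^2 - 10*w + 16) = (w^3 + 4*w^2 - 20*w - 48)/(w^2 - 10*w + 16)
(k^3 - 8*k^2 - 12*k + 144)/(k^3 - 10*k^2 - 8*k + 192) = (k - 6)/(k - 8)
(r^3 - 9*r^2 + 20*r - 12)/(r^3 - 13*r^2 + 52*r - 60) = (r - 1)/(r - 5)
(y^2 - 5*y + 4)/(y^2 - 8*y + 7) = (y - 4)/(y - 7)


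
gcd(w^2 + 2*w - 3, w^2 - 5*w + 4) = w - 1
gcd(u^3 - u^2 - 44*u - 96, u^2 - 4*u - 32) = u^2 - 4*u - 32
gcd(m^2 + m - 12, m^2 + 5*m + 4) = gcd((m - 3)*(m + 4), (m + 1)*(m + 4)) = m + 4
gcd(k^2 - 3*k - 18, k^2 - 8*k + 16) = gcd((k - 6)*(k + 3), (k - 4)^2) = 1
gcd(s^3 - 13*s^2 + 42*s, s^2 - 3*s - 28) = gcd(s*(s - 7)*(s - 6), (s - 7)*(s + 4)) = s - 7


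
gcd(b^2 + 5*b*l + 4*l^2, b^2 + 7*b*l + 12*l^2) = b + 4*l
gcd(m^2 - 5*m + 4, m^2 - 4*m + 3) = m - 1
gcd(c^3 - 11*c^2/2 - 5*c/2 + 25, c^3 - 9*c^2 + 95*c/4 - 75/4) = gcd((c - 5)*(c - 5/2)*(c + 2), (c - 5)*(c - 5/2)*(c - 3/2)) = c^2 - 15*c/2 + 25/2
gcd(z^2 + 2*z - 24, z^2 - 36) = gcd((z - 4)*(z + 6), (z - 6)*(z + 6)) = z + 6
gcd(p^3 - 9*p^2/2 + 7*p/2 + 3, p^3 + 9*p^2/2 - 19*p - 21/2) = p^2 - 5*p/2 - 3/2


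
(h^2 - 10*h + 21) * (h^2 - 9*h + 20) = h^4 - 19*h^3 + 131*h^2 - 389*h + 420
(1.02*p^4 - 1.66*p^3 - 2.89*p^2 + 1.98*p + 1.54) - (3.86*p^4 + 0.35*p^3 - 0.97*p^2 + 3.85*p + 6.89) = -2.84*p^4 - 2.01*p^3 - 1.92*p^2 - 1.87*p - 5.35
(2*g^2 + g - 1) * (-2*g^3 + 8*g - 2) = -4*g^5 - 2*g^4 + 18*g^3 + 4*g^2 - 10*g + 2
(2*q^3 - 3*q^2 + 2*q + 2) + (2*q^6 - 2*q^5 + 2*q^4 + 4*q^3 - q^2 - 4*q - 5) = 2*q^6 - 2*q^5 + 2*q^4 + 6*q^3 - 4*q^2 - 2*q - 3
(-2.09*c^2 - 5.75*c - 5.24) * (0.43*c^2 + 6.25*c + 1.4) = -0.8987*c^4 - 15.535*c^3 - 41.1167*c^2 - 40.8*c - 7.336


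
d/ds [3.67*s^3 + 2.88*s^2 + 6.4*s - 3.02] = 11.01*s^2 + 5.76*s + 6.4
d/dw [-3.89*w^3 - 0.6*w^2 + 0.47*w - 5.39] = -11.67*w^2 - 1.2*w + 0.47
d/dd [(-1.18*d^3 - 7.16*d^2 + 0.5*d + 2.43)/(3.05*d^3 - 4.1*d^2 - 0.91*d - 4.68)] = (-1.77635683940025e-15*d^5 + 26.676*d^4 - 0.9024*d^3 + 2.8983*d^2 + 86.9436*d - 0.1287)/(9.3025*d^6 - 25.01*d^5 + 11.259*d^4 - 21.086*d^3 + 39.2041*d^2 + 8.5176*d + 21.9024)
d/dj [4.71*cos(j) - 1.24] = -4.71*sin(j)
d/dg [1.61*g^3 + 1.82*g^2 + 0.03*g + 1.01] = 4.83*g^2 + 3.64*g + 0.03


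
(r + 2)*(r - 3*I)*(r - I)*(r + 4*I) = r^4 + 2*r^3 + 13*r^2 + 26*r - 12*I*r - 24*I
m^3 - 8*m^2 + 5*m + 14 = (m - 7)*(m - 2)*(m + 1)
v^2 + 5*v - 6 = (v - 1)*(v + 6)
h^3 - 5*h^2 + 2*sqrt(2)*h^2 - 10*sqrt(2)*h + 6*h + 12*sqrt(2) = (h - 3)*(h - 2)*(h + 2*sqrt(2))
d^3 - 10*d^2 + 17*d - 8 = (d - 8)*(d - 1)^2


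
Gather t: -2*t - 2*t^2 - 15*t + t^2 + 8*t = -t^2 - 9*t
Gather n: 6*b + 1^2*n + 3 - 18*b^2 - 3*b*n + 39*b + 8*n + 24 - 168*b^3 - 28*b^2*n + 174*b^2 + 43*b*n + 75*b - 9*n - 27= -168*b^3 + 156*b^2 + 120*b + n*(-28*b^2 + 40*b)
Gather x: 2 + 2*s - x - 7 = 2*s - x - 5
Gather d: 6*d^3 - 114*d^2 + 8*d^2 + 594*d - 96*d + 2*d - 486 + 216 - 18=6*d^3 - 106*d^2 + 500*d - 288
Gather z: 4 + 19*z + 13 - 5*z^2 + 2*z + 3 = -5*z^2 + 21*z + 20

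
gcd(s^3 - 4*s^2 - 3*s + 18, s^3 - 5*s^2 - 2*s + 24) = s^2 - s - 6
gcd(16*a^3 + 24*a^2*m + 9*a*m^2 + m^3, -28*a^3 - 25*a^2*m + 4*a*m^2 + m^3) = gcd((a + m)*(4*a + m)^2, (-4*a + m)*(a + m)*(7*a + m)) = a + m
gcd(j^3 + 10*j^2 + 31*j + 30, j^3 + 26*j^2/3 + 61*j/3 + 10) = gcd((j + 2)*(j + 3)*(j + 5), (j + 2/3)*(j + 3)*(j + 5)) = j^2 + 8*j + 15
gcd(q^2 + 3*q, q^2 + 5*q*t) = q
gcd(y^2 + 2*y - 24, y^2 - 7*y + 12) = y - 4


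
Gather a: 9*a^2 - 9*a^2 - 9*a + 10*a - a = 0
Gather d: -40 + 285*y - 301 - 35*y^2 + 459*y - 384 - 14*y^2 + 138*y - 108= -49*y^2 + 882*y - 833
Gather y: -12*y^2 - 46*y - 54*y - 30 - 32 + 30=-12*y^2 - 100*y - 32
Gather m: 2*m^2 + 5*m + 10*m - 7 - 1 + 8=2*m^2 + 15*m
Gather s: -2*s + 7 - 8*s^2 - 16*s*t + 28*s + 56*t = -8*s^2 + s*(26 - 16*t) + 56*t + 7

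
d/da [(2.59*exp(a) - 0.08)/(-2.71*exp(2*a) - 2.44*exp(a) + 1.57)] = (7.0189*exp(2*a) - 0.4336*exp(a) + 3.8711)*exp(a)/(7.3441*exp(4*a) + 13.2248*exp(3*a) - 2.5558*exp(2*a) - 7.6616*exp(a) + 2.4649)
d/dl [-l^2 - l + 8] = -2*l - 1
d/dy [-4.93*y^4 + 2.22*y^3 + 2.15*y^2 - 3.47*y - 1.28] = -19.72*y^3 + 6.66*y^2 + 4.3*y - 3.47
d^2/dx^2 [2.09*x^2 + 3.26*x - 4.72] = 4.18000000000000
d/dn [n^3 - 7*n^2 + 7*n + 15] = 3*n^2 - 14*n + 7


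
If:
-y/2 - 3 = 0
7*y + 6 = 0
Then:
No Solution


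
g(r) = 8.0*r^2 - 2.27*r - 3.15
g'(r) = 16.0*r - 2.27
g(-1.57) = 20.13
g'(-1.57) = -27.39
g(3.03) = 63.42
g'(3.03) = 46.21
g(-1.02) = 7.49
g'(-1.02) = -18.59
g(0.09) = -3.29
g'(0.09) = -0.83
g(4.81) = 171.02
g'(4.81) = 74.69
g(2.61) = 45.42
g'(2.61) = 39.49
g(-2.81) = 66.40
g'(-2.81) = -47.23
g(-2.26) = 42.84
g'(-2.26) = -38.43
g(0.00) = -3.15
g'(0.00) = -2.27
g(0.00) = -3.15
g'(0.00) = -2.27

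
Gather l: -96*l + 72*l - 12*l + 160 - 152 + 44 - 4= 48 - 36*l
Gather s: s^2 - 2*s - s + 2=s^2 - 3*s + 2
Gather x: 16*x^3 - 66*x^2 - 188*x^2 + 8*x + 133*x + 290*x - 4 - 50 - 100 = 16*x^3 - 254*x^2 + 431*x - 154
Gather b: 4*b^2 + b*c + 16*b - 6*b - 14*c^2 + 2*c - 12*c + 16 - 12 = 4*b^2 + b*(c + 10) - 14*c^2 - 10*c + 4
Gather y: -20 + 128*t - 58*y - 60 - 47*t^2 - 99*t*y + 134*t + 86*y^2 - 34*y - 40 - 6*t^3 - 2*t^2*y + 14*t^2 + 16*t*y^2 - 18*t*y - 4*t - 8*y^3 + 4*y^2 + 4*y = -6*t^3 - 33*t^2 + 258*t - 8*y^3 + y^2*(16*t + 90) + y*(-2*t^2 - 117*t - 88) - 120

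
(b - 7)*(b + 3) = b^2 - 4*b - 21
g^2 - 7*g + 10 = (g - 5)*(g - 2)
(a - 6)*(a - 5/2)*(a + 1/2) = a^3 - 8*a^2 + 43*a/4 + 15/2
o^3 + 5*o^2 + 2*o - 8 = (o - 1)*(o + 2)*(o + 4)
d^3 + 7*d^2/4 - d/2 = d*(d - 1/4)*(d + 2)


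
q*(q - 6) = q^2 - 6*q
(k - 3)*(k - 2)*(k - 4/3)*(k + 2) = k^4 - 13*k^3/3 + 52*k/3 - 16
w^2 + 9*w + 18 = (w + 3)*(w + 6)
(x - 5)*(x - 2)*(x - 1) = x^3 - 8*x^2 + 17*x - 10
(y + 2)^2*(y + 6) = y^3 + 10*y^2 + 28*y + 24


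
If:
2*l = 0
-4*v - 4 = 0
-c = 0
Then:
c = 0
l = 0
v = -1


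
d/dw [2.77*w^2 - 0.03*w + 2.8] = 5.54*w - 0.03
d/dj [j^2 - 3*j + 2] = 2*j - 3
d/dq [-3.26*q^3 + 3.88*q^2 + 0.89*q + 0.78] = -9.78*q^2 + 7.76*q + 0.89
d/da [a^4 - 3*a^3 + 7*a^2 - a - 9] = 4*a^3 - 9*a^2 + 14*a - 1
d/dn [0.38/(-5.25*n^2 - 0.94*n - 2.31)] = (3.99*n + 0.3572)/(5.25*n^2 + 0.94*n + 2.31)^2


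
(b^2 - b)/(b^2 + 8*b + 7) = b*(b - 1)/(b^2 + 8*b + 7)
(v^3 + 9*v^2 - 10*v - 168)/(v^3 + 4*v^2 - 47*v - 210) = (v^2 + 3*v - 28)/(v^2 - 2*v - 35)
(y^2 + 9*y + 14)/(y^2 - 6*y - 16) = (y + 7)/(y - 8)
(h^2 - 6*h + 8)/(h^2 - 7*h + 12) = (h - 2)/(h - 3)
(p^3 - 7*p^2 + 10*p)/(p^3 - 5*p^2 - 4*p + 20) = p/(p + 2)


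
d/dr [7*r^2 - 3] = 14*r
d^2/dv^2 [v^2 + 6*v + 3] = 2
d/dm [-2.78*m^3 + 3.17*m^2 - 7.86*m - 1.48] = -8.34*m^2 + 6.34*m - 7.86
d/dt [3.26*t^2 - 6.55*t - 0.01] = 6.52*t - 6.55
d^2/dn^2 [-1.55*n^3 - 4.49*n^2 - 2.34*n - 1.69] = -9.3*n - 8.98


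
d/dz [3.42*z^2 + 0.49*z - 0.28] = 6.84*z + 0.49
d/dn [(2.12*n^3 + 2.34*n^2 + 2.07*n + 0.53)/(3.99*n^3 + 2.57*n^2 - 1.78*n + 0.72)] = (-3.8882*n^4 - 24.0658*n^3 - 11.25*n^2 + 0.6454*n + 2.4338)/(15.9201*n^6 + 20.5086*n^5 - 7.5995*n^4 - 3.4036*n^3 + 6.8692*n^2 - 2.5632*n + 0.5184)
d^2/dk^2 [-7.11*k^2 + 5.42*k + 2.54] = -14.2200000000000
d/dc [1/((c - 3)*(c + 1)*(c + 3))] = (-(c - 3)*(c + 1) - (c - 3)*(c + 3) - (c + 1)*(c + 3))/((c - 3)^2*(c + 1)^2*(c + 3)^2)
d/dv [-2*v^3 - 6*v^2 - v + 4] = -6*v^2 - 12*v - 1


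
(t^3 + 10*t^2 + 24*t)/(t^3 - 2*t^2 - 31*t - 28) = t*(t + 6)/(t^2 - 6*t - 7)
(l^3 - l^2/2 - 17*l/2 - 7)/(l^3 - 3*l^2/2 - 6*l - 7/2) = (l + 2)/(l + 1)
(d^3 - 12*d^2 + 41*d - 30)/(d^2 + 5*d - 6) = (d^2 - 11*d + 30)/(d + 6)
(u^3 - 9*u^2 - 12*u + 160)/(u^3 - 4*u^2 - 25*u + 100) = (u^2 - 4*u - 32)/(u^2 + u - 20)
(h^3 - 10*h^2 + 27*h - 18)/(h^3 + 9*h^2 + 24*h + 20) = (h^3 - 10*h^2 + 27*h - 18)/(h^3 + 9*h^2 + 24*h + 20)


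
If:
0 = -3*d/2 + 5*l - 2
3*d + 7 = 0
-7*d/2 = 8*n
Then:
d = -7/3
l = -3/10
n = 49/48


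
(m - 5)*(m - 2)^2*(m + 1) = m^4 - 8*m^3 + 15*m^2 + 4*m - 20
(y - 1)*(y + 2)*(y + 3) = y^3 + 4*y^2 + y - 6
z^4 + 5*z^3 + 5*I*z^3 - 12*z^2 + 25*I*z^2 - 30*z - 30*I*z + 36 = (z - 1)*(z + 6)*(z + 2*I)*(z + 3*I)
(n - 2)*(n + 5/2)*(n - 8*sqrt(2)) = n^3 - 8*sqrt(2)*n^2 + n^2/2 - 4*sqrt(2)*n - 5*n + 40*sqrt(2)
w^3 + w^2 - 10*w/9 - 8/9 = (w - 1)*(w + 2/3)*(w + 4/3)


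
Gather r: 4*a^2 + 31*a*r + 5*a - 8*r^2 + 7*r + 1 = 4*a^2 + 5*a - 8*r^2 + r*(31*a + 7) + 1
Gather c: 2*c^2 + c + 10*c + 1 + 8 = 2*c^2 + 11*c + 9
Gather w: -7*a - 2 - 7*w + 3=-7*a - 7*w + 1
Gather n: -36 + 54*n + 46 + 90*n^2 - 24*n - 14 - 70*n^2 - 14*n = 20*n^2 + 16*n - 4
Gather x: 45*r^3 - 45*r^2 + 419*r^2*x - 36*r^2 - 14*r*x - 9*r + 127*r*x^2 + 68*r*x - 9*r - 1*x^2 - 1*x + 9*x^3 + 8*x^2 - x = 45*r^3 - 81*r^2 - 18*r + 9*x^3 + x^2*(127*r + 7) + x*(419*r^2 + 54*r - 2)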